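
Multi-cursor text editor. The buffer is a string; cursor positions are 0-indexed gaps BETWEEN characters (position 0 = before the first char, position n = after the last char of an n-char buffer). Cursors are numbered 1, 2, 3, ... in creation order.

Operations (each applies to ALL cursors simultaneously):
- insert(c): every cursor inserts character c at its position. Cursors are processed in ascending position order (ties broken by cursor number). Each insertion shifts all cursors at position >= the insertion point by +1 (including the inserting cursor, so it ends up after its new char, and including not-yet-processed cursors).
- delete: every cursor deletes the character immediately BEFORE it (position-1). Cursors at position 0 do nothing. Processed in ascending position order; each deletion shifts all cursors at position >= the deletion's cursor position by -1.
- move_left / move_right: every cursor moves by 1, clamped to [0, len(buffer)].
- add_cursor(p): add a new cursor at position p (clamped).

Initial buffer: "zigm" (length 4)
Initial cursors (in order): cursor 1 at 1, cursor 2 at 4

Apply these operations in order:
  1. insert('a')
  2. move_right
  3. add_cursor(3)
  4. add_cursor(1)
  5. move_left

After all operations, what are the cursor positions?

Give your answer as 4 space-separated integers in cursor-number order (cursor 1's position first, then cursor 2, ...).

After op 1 (insert('a')): buffer="zaigma" (len 6), cursors c1@2 c2@6, authorship .1...2
After op 2 (move_right): buffer="zaigma" (len 6), cursors c1@3 c2@6, authorship .1...2
After op 3 (add_cursor(3)): buffer="zaigma" (len 6), cursors c1@3 c3@3 c2@6, authorship .1...2
After op 4 (add_cursor(1)): buffer="zaigma" (len 6), cursors c4@1 c1@3 c3@3 c2@6, authorship .1...2
After op 5 (move_left): buffer="zaigma" (len 6), cursors c4@0 c1@2 c3@2 c2@5, authorship .1...2

Answer: 2 5 2 0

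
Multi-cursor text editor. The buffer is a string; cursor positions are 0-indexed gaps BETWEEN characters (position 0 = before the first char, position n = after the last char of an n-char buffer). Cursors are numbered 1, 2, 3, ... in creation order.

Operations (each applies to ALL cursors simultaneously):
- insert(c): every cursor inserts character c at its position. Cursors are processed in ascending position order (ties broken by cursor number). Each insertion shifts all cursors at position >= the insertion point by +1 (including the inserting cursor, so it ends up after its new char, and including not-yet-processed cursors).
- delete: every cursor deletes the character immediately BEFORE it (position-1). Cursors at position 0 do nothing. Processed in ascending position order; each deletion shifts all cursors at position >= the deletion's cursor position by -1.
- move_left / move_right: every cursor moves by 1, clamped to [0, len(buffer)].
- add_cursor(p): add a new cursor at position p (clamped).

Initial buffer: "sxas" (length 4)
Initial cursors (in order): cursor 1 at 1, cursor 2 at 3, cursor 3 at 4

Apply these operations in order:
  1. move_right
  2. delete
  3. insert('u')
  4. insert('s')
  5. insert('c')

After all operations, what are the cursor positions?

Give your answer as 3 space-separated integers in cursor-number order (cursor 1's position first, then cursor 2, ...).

Answer: 10 10 10

Derivation:
After op 1 (move_right): buffer="sxas" (len 4), cursors c1@2 c2@4 c3@4, authorship ....
After op 2 (delete): buffer="s" (len 1), cursors c1@1 c2@1 c3@1, authorship .
After op 3 (insert('u')): buffer="suuu" (len 4), cursors c1@4 c2@4 c3@4, authorship .123
After op 4 (insert('s')): buffer="suuusss" (len 7), cursors c1@7 c2@7 c3@7, authorship .123123
After op 5 (insert('c')): buffer="suuusssccc" (len 10), cursors c1@10 c2@10 c3@10, authorship .123123123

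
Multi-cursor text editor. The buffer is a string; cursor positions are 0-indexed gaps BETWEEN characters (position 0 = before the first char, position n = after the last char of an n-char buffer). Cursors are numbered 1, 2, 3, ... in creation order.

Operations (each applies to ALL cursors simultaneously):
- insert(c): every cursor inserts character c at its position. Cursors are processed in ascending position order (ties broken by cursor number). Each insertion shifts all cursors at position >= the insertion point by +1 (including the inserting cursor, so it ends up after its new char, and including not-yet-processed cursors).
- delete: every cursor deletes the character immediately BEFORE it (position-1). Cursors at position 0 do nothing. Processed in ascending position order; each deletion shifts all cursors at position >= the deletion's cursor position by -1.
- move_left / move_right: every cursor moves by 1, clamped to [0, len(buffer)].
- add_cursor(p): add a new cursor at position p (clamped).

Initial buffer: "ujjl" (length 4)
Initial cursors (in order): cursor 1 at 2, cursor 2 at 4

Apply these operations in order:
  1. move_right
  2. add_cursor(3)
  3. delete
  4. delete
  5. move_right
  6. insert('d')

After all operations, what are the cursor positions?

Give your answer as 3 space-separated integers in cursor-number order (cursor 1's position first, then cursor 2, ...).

Answer: 3 3 3

Derivation:
After op 1 (move_right): buffer="ujjl" (len 4), cursors c1@3 c2@4, authorship ....
After op 2 (add_cursor(3)): buffer="ujjl" (len 4), cursors c1@3 c3@3 c2@4, authorship ....
After op 3 (delete): buffer="u" (len 1), cursors c1@1 c2@1 c3@1, authorship .
After op 4 (delete): buffer="" (len 0), cursors c1@0 c2@0 c3@0, authorship 
After op 5 (move_right): buffer="" (len 0), cursors c1@0 c2@0 c3@0, authorship 
After op 6 (insert('d')): buffer="ddd" (len 3), cursors c1@3 c2@3 c3@3, authorship 123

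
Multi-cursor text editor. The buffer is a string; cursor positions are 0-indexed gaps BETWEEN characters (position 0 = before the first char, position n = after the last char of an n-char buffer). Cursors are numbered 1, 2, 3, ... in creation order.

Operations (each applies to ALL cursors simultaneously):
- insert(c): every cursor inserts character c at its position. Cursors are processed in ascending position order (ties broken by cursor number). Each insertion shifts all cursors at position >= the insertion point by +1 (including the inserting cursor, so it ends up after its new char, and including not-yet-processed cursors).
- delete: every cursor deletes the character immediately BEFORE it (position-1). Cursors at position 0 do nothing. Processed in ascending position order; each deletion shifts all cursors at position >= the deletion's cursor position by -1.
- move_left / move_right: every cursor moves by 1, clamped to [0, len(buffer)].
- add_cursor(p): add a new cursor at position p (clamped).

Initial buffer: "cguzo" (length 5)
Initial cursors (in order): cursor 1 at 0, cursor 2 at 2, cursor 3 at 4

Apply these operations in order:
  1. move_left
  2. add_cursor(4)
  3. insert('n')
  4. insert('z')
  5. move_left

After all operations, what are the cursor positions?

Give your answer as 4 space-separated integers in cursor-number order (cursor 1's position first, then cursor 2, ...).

After op 1 (move_left): buffer="cguzo" (len 5), cursors c1@0 c2@1 c3@3, authorship .....
After op 2 (add_cursor(4)): buffer="cguzo" (len 5), cursors c1@0 c2@1 c3@3 c4@4, authorship .....
After op 3 (insert('n')): buffer="ncngunzno" (len 9), cursors c1@1 c2@3 c3@6 c4@8, authorship 1.2..3.4.
After op 4 (insert('z')): buffer="nzcnzgunzznzo" (len 13), cursors c1@2 c2@5 c3@9 c4@12, authorship 11.22..33.44.
After op 5 (move_left): buffer="nzcnzgunzznzo" (len 13), cursors c1@1 c2@4 c3@8 c4@11, authorship 11.22..33.44.

Answer: 1 4 8 11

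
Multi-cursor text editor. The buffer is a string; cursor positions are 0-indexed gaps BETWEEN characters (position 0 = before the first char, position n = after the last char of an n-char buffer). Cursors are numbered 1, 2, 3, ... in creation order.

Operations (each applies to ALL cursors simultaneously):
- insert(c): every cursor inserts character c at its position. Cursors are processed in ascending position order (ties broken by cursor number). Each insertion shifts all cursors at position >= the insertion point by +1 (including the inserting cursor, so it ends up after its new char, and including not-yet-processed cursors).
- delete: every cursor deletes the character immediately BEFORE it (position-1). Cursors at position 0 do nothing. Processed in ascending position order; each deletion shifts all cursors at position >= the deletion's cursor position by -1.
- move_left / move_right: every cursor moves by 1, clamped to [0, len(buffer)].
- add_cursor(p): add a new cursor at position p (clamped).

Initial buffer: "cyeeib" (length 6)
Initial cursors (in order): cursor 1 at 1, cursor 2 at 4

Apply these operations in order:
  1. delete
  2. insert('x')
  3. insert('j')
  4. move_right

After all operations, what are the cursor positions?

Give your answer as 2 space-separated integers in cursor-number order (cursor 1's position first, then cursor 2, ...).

Answer: 3 7

Derivation:
After op 1 (delete): buffer="yeib" (len 4), cursors c1@0 c2@2, authorship ....
After op 2 (insert('x')): buffer="xyexib" (len 6), cursors c1@1 c2@4, authorship 1..2..
After op 3 (insert('j')): buffer="xjyexjib" (len 8), cursors c1@2 c2@6, authorship 11..22..
After op 4 (move_right): buffer="xjyexjib" (len 8), cursors c1@3 c2@7, authorship 11..22..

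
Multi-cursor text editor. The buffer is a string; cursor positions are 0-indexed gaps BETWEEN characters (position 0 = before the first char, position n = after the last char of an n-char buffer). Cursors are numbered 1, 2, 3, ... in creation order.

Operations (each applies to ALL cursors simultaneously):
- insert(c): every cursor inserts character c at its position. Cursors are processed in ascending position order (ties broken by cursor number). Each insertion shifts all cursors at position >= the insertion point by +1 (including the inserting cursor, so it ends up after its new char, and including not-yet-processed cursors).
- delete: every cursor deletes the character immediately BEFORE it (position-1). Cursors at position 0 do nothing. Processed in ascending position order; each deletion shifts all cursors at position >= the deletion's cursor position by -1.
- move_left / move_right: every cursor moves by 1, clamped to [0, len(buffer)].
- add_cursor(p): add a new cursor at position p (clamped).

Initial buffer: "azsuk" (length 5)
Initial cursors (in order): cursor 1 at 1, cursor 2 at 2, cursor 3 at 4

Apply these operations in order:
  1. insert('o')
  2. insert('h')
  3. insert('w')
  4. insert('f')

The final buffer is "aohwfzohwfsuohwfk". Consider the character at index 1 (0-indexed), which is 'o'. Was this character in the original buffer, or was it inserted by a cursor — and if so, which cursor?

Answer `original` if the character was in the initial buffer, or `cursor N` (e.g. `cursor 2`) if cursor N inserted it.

After op 1 (insert('o')): buffer="aozosuok" (len 8), cursors c1@2 c2@4 c3@7, authorship .1.2..3.
After op 2 (insert('h')): buffer="aohzohsuohk" (len 11), cursors c1@3 c2@6 c3@10, authorship .11.22..33.
After op 3 (insert('w')): buffer="aohwzohwsuohwk" (len 14), cursors c1@4 c2@8 c3@13, authorship .111.222..333.
After op 4 (insert('f')): buffer="aohwfzohwfsuohwfk" (len 17), cursors c1@5 c2@10 c3@16, authorship .1111.2222..3333.
Authorship (.=original, N=cursor N): . 1 1 1 1 . 2 2 2 2 . . 3 3 3 3 .
Index 1: author = 1

Answer: cursor 1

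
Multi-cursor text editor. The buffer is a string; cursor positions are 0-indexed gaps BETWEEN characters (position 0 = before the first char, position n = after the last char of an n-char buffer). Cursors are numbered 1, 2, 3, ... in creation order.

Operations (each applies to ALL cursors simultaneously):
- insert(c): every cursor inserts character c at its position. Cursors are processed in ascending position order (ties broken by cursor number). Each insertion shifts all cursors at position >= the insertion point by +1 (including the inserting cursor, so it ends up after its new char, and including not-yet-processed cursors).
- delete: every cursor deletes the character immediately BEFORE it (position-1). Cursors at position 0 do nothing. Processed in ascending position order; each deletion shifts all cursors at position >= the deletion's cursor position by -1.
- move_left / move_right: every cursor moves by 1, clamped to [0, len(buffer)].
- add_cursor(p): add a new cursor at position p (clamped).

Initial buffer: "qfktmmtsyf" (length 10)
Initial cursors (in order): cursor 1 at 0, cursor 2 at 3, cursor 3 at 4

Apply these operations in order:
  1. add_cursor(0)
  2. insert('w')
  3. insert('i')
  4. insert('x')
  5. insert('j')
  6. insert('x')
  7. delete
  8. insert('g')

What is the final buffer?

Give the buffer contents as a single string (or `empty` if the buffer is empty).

After op 1 (add_cursor(0)): buffer="qfktmmtsyf" (len 10), cursors c1@0 c4@0 c2@3 c3@4, authorship ..........
After op 2 (insert('w')): buffer="wwqfkwtwmmtsyf" (len 14), cursors c1@2 c4@2 c2@6 c3@8, authorship 14...2.3......
After op 3 (insert('i')): buffer="wwiiqfkwitwimmtsyf" (len 18), cursors c1@4 c4@4 c2@9 c3@12, authorship 1414...22.33......
After op 4 (insert('x')): buffer="wwiixxqfkwixtwixmmtsyf" (len 22), cursors c1@6 c4@6 c2@12 c3@16, authorship 141414...222.333......
After op 5 (insert('j')): buffer="wwiixxjjqfkwixjtwixjmmtsyf" (len 26), cursors c1@8 c4@8 c2@15 c3@20, authorship 14141414...2222.3333......
After op 6 (insert('x')): buffer="wwiixxjjxxqfkwixjxtwixjxmmtsyf" (len 30), cursors c1@10 c4@10 c2@18 c3@24, authorship 1414141414...22222.33333......
After op 7 (delete): buffer="wwiixxjjqfkwixjtwixjmmtsyf" (len 26), cursors c1@8 c4@8 c2@15 c3@20, authorship 14141414...2222.3333......
After op 8 (insert('g')): buffer="wwiixxjjggqfkwixjgtwixjgmmtsyf" (len 30), cursors c1@10 c4@10 c2@18 c3@24, authorship 1414141414...22222.33333......

Answer: wwiixxjjggqfkwixjgtwixjgmmtsyf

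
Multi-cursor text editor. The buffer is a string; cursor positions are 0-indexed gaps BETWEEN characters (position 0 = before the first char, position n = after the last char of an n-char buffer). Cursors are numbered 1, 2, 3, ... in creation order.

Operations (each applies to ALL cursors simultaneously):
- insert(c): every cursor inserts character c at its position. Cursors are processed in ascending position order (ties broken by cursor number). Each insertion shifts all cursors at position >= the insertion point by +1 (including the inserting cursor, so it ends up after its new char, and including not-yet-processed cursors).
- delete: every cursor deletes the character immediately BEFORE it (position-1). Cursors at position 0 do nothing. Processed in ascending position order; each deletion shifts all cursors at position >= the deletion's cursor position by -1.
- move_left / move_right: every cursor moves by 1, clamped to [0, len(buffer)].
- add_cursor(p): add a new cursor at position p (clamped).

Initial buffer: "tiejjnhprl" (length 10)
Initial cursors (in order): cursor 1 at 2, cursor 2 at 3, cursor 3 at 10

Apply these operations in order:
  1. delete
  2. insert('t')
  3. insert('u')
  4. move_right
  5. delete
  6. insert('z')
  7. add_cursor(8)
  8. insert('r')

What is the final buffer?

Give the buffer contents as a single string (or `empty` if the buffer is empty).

After op 1 (delete): buffer="tjjnhpr" (len 7), cursors c1@1 c2@1 c3@7, authorship .......
After op 2 (insert('t')): buffer="tttjjnhprt" (len 10), cursors c1@3 c2@3 c3@10, authorship .12......3
After op 3 (insert('u')): buffer="tttuujjnhprtu" (len 13), cursors c1@5 c2@5 c3@13, authorship .1212......33
After op 4 (move_right): buffer="tttuujjnhprtu" (len 13), cursors c1@6 c2@6 c3@13, authorship .1212......33
After op 5 (delete): buffer="tttujnhprt" (len 10), cursors c1@4 c2@4 c3@10, authorship .121.....3
After op 6 (insert('z')): buffer="tttuzzjnhprtz" (len 13), cursors c1@6 c2@6 c3@13, authorship .12112.....33
After op 7 (add_cursor(8)): buffer="tttuzzjnhprtz" (len 13), cursors c1@6 c2@6 c4@8 c3@13, authorship .12112.....33
After op 8 (insert('r')): buffer="tttuzzrrjnrhprtzr" (len 17), cursors c1@8 c2@8 c4@11 c3@17, authorship .1211212..4...333

Answer: tttuzzrrjnrhprtzr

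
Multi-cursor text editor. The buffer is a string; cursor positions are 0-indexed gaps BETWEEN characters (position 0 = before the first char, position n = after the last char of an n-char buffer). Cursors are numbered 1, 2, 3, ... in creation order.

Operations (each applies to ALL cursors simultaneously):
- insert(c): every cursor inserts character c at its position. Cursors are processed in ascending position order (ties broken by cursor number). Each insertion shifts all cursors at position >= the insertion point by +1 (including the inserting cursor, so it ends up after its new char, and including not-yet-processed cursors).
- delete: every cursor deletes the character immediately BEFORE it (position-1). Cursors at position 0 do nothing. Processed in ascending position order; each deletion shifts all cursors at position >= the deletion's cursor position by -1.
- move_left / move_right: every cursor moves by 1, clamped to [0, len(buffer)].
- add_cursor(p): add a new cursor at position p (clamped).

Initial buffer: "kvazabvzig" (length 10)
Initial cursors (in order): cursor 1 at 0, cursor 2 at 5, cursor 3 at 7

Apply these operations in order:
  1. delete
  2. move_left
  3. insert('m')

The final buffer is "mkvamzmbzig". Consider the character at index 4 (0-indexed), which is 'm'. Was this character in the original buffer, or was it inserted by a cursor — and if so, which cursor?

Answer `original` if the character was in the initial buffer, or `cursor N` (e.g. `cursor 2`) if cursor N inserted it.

After op 1 (delete): buffer="kvazbzig" (len 8), cursors c1@0 c2@4 c3@5, authorship ........
After op 2 (move_left): buffer="kvazbzig" (len 8), cursors c1@0 c2@3 c3@4, authorship ........
After op 3 (insert('m')): buffer="mkvamzmbzig" (len 11), cursors c1@1 c2@5 c3@7, authorship 1...2.3....
Authorship (.=original, N=cursor N): 1 . . . 2 . 3 . . . .
Index 4: author = 2

Answer: cursor 2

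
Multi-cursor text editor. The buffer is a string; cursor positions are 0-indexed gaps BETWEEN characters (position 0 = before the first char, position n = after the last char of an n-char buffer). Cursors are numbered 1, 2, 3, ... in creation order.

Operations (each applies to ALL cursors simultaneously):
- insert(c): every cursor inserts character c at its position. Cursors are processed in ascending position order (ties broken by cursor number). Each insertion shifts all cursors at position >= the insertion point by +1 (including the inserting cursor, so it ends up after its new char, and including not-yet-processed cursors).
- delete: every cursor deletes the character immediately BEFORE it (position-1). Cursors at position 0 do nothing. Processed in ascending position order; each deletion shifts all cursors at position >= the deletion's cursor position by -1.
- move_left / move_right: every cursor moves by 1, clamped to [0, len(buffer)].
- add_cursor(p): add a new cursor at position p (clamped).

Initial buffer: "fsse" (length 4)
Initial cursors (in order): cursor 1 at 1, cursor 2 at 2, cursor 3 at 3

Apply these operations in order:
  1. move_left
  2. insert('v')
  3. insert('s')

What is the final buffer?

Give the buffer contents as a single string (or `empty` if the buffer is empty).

After op 1 (move_left): buffer="fsse" (len 4), cursors c1@0 c2@1 c3@2, authorship ....
After op 2 (insert('v')): buffer="vfvsvse" (len 7), cursors c1@1 c2@3 c3@5, authorship 1.2.3..
After op 3 (insert('s')): buffer="vsfvssvsse" (len 10), cursors c1@2 c2@5 c3@8, authorship 11.22.33..

Answer: vsfvssvsse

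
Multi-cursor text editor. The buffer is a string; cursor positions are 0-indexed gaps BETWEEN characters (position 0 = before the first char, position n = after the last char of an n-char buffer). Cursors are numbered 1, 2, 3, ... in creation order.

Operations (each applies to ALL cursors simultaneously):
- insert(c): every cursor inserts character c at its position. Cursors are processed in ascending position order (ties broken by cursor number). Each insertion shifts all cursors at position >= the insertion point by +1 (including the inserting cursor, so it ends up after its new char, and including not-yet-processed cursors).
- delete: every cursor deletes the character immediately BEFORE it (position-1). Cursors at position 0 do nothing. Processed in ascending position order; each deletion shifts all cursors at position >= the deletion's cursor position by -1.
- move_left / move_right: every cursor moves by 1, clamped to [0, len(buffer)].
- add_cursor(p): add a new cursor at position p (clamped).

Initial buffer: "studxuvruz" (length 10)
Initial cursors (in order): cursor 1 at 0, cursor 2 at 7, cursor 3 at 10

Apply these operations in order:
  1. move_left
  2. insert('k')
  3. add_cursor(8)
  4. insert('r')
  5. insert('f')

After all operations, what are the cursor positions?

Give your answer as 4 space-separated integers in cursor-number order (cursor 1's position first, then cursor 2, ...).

After op 1 (move_left): buffer="studxuvruz" (len 10), cursors c1@0 c2@6 c3@9, authorship ..........
After op 2 (insert('k')): buffer="kstudxukvrukz" (len 13), cursors c1@1 c2@8 c3@12, authorship 1......2...3.
After op 3 (add_cursor(8)): buffer="kstudxukvrukz" (len 13), cursors c1@1 c2@8 c4@8 c3@12, authorship 1......2...3.
After op 4 (insert('r')): buffer="krstudxukrrvrukrz" (len 17), cursors c1@2 c2@11 c4@11 c3@16, authorship 11......224...33.
After op 5 (insert('f')): buffer="krfstudxukrrffvrukrfz" (len 21), cursors c1@3 c2@14 c4@14 c3@20, authorship 111......22424...333.

Answer: 3 14 20 14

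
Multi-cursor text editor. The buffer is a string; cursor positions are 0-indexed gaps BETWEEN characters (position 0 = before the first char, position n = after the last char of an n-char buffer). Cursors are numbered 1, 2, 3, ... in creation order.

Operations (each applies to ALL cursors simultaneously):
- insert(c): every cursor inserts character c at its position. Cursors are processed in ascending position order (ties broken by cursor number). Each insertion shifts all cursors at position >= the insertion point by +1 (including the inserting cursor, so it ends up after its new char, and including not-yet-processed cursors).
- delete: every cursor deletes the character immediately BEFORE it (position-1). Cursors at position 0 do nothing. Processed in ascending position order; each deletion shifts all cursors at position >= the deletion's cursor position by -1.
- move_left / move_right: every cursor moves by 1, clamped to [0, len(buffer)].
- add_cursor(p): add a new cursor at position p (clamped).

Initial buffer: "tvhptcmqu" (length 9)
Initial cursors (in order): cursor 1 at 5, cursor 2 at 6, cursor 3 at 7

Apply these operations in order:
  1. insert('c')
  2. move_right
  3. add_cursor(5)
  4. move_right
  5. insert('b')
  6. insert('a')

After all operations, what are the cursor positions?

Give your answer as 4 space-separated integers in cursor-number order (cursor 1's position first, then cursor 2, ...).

Answer: 12 16 20 8

Derivation:
After op 1 (insert('c')): buffer="tvhptcccmcqu" (len 12), cursors c1@6 c2@8 c3@10, authorship .....1.2.3..
After op 2 (move_right): buffer="tvhptcccmcqu" (len 12), cursors c1@7 c2@9 c3@11, authorship .....1.2.3..
After op 3 (add_cursor(5)): buffer="tvhptcccmcqu" (len 12), cursors c4@5 c1@7 c2@9 c3@11, authorship .....1.2.3..
After op 4 (move_right): buffer="tvhptcccmcqu" (len 12), cursors c4@6 c1@8 c2@10 c3@12, authorship .....1.2.3..
After op 5 (insert('b')): buffer="tvhptcbccbmcbqub" (len 16), cursors c4@7 c1@10 c2@13 c3@16, authorship .....14.21.32..3
After op 6 (insert('a')): buffer="tvhptcbaccbamcbaquba" (len 20), cursors c4@8 c1@12 c2@16 c3@20, authorship .....144.211.322..33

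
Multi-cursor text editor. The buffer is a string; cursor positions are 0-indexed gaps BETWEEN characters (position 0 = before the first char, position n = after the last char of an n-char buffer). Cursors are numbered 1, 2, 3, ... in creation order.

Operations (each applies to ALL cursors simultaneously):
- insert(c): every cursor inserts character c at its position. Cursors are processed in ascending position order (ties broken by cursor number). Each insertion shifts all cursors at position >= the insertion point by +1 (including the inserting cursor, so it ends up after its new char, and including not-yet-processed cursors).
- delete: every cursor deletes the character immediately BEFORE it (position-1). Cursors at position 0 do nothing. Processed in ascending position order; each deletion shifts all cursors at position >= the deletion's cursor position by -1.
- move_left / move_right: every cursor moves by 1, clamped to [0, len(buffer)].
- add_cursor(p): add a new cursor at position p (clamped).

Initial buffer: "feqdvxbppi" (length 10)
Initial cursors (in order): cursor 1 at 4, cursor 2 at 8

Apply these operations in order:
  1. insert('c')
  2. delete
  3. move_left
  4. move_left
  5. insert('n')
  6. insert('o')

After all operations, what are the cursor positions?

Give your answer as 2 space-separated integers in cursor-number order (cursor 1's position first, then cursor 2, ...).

After op 1 (insert('c')): buffer="feqdcvxbpcpi" (len 12), cursors c1@5 c2@10, authorship ....1....2..
After op 2 (delete): buffer="feqdvxbppi" (len 10), cursors c1@4 c2@8, authorship ..........
After op 3 (move_left): buffer="feqdvxbppi" (len 10), cursors c1@3 c2@7, authorship ..........
After op 4 (move_left): buffer="feqdvxbppi" (len 10), cursors c1@2 c2@6, authorship ..........
After op 5 (insert('n')): buffer="fenqdvxnbppi" (len 12), cursors c1@3 c2@8, authorship ..1....2....
After op 6 (insert('o')): buffer="fenoqdvxnobppi" (len 14), cursors c1@4 c2@10, authorship ..11....22....

Answer: 4 10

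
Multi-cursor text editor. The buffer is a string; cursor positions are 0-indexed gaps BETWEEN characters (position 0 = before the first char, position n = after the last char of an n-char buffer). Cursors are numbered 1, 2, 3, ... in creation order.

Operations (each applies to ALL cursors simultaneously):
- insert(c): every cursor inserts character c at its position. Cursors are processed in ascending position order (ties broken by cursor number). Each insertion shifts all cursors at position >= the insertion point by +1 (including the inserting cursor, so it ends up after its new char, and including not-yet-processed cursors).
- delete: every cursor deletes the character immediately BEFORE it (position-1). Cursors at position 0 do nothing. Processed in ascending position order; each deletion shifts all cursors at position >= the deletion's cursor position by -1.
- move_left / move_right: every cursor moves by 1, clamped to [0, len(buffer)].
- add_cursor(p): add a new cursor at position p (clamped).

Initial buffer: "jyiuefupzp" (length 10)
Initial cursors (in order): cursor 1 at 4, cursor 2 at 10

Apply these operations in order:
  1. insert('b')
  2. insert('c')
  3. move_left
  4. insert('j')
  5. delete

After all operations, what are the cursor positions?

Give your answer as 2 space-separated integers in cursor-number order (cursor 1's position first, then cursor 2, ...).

Answer: 5 13

Derivation:
After op 1 (insert('b')): buffer="jyiubefupzpb" (len 12), cursors c1@5 c2@12, authorship ....1......2
After op 2 (insert('c')): buffer="jyiubcefupzpbc" (len 14), cursors c1@6 c2@14, authorship ....11......22
After op 3 (move_left): buffer="jyiubcefupzpbc" (len 14), cursors c1@5 c2@13, authorship ....11......22
After op 4 (insert('j')): buffer="jyiubjcefupzpbjc" (len 16), cursors c1@6 c2@15, authorship ....111......222
After op 5 (delete): buffer="jyiubcefupzpbc" (len 14), cursors c1@5 c2@13, authorship ....11......22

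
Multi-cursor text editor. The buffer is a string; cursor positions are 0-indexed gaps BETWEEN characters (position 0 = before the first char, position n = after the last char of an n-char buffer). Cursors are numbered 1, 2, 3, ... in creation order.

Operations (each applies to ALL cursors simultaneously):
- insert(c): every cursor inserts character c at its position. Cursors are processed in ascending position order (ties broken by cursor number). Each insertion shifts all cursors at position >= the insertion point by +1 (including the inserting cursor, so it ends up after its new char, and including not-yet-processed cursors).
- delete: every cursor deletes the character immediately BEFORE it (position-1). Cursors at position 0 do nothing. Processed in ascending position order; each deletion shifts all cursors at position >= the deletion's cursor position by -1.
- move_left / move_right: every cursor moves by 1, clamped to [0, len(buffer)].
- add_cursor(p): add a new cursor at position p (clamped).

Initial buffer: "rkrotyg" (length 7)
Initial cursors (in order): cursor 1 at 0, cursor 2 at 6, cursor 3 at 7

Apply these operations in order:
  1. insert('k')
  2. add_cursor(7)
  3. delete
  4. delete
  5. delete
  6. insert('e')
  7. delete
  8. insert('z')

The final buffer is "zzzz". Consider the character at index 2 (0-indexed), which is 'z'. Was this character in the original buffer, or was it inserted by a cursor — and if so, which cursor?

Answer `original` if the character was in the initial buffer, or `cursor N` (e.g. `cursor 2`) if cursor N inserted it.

Answer: cursor 3

Derivation:
After op 1 (insert('k')): buffer="krkrotykgk" (len 10), cursors c1@1 c2@8 c3@10, authorship 1......2.3
After op 2 (add_cursor(7)): buffer="krkrotykgk" (len 10), cursors c1@1 c4@7 c2@8 c3@10, authorship 1......2.3
After op 3 (delete): buffer="rkrotg" (len 6), cursors c1@0 c2@5 c4@5 c3@6, authorship ......
After op 4 (delete): buffer="rkr" (len 3), cursors c1@0 c2@3 c3@3 c4@3, authorship ...
After op 5 (delete): buffer="" (len 0), cursors c1@0 c2@0 c3@0 c4@0, authorship 
After op 6 (insert('e')): buffer="eeee" (len 4), cursors c1@4 c2@4 c3@4 c4@4, authorship 1234
After op 7 (delete): buffer="" (len 0), cursors c1@0 c2@0 c3@0 c4@0, authorship 
After op 8 (insert('z')): buffer="zzzz" (len 4), cursors c1@4 c2@4 c3@4 c4@4, authorship 1234
Authorship (.=original, N=cursor N): 1 2 3 4
Index 2: author = 3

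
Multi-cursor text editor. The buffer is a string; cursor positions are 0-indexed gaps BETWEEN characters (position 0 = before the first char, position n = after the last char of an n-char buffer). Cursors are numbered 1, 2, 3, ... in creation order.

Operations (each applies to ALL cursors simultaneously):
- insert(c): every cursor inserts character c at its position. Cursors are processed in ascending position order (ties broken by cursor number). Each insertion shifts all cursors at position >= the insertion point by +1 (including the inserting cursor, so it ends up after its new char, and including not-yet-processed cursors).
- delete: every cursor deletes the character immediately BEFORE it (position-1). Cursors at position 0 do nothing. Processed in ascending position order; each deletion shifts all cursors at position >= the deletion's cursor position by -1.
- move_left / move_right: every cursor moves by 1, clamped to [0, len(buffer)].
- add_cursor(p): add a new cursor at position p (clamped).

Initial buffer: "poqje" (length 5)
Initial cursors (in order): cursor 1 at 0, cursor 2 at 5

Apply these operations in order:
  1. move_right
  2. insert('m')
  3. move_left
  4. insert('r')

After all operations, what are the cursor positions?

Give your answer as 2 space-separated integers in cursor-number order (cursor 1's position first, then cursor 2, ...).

Answer: 2 8

Derivation:
After op 1 (move_right): buffer="poqje" (len 5), cursors c1@1 c2@5, authorship .....
After op 2 (insert('m')): buffer="pmoqjem" (len 7), cursors c1@2 c2@7, authorship .1....2
After op 3 (move_left): buffer="pmoqjem" (len 7), cursors c1@1 c2@6, authorship .1....2
After op 4 (insert('r')): buffer="prmoqjerm" (len 9), cursors c1@2 c2@8, authorship .11....22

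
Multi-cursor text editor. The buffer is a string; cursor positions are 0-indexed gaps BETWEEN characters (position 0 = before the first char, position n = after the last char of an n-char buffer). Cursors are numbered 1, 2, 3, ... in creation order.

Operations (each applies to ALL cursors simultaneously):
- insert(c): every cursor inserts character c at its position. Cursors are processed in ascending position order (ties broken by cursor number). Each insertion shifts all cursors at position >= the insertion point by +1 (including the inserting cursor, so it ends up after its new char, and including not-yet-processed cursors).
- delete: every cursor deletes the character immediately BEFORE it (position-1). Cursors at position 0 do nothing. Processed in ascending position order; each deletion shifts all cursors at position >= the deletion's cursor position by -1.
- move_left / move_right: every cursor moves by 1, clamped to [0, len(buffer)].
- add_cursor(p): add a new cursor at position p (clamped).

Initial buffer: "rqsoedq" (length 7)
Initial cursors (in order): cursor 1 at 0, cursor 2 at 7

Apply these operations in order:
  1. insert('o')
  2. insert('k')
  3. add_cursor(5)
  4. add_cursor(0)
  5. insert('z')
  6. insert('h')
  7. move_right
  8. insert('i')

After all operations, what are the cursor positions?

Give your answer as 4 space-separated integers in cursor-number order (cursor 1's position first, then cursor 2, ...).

After op 1 (insert('o')): buffer="orqsoedqo" (len 9), cursors c1@1 c2@9, authorship 1.......2
After op 2 (insert('k')): buffer="okrqsoedqok" (len 11), cursors c1@2 c2@11, authorship 11.......22
After op 3 (add_cursor(5)): buffer="okrqsoedqok" (len 11), cursors c1@2 c3@5 c2@11, authorship 11.......22
After op 4 (add_cursor(0)): buffer="okrqsoedqok" (len 11), cursors c4@0 c1@2 c3@5 c2@11, authorship 11.......22
After op 5 (insert('z')): buffer="zokzrqszoedqokz" (len 15), cursors c4@1 c1@4 c3@8 c2@15, authorship 4111...3....222
After op 6 (insert('h')): buffer="zhokzhrqszhoedqokzh" (len 19), cursors c4@2 c1@6 c3@11 c2@19, authorship 441111...33....2222
After op 7 (move_right): buffer="zhokzhrqszhoedqokzh" (len 19), cursors c4@3 c1@7 c3@12 c2@19, authorship 441111...33....2222
After op 8 (insert('i')): buffer="zhoikzhriqszhoiedqokzhi" (len 23), cursors c4@4 c1@9 c3@15 c2@23, authorship 4414111.1..33.3...22222

Answer: 9 23 15 4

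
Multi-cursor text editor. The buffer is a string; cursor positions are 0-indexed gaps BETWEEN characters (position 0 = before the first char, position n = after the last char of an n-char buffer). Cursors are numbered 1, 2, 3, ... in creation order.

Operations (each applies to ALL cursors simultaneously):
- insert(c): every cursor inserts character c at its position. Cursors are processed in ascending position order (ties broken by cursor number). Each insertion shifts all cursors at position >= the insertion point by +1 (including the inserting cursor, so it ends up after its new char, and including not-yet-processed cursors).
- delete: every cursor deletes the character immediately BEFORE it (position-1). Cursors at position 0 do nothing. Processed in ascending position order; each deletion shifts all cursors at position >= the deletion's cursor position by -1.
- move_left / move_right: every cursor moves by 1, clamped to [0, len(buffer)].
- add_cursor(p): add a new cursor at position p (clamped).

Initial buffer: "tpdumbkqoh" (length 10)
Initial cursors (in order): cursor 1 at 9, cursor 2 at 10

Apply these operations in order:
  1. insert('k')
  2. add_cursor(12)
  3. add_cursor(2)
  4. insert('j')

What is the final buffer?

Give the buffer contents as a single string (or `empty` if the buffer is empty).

After op 1 (insert('k')): buffer="tpdumbkqokhk" (len 12), cursors c1@10 c2@12, authorship .........1.2
After op 2 (add_cursor(12)): buffer="tpdumbkqokhk" (len 12), cursors c1@10 c2@12 c3@12, authorship .........1.2
After op 3 (add_cursor(2)): buffer="tpdumbkqokhk" (len 12), cursors c4@2 c1@10 c2@12 c3@12, authorship .........1.2
After op 4 (insert('j')): buffer="tpjdumbkqokjhkjj" (len 16), cursors c4@3 c1@12 c2@16 c3@16, authorship ..4.......11.223

Answer: tpjdumbkqokjhkjj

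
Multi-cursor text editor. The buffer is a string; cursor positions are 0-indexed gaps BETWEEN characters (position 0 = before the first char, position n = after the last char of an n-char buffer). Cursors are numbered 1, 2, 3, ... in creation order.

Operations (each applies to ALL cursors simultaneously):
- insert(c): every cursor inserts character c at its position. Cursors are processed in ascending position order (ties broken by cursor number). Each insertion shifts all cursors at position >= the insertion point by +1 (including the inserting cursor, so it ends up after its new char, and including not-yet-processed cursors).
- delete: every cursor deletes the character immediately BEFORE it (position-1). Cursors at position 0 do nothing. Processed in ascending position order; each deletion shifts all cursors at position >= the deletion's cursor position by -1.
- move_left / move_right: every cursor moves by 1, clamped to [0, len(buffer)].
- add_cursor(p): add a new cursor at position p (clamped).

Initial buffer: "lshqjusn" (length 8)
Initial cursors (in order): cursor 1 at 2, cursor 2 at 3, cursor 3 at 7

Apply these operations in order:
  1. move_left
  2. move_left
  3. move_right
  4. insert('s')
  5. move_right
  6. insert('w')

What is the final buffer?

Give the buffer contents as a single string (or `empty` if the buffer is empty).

Answer: lsswshwqjusswn

Derivation:
After op 1 (move_left): buffer="lshqjusn" (len 8), cursors c1@1 c2@2 c3@6, authorship ........
After op 2 (move_left): buffer="lshqjusn" (len 8), cursors c1@0 c2@1 c3@5, authorship ........
After op 3 (move_right): buffer="lshqjusn" (len 8), cursors c1@1 c2@2 c3@6, authorship ........
After op 4 (insert('s')): buffer="lssshqjussn" (len 11), cursors c1@2 c2@4 c3@9, authorship .1.2....3..
After op 5 (move_right): buffer="lssshqjussn" (len 11), cursors c1@3 c2@5 c3@10, authorship .1.2....3..
After op 6 (insert('w')): buffer="lsswshwqjusswn" (len 14), cursors c1@4 c2@7 c3@13, authorship .1.12.2...3.3.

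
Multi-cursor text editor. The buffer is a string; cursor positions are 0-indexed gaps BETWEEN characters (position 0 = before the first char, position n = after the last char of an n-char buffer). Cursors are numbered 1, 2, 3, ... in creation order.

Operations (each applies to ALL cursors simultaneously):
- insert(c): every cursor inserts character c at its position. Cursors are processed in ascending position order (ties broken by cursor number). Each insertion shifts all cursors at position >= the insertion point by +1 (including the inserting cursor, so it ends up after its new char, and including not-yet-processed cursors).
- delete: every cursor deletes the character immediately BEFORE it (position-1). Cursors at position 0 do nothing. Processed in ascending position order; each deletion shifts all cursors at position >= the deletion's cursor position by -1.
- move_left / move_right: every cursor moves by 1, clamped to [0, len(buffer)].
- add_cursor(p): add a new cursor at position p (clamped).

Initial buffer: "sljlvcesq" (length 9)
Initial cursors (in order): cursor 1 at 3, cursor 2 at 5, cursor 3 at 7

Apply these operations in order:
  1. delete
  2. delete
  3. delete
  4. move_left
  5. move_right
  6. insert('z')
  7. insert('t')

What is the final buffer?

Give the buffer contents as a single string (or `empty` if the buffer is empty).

Answer: szzztttq

Derivation:
After op 1 (delete): buffer="sllcsq" (len 6), cursors c1@2 c2@3 c3@4, authorship ......
After op 2 (delete): buffer="ssq" (len 3), cursors c1@1 c2@1 c3@1, authorship ...
After op 3 (delete): buffer="sq" (len 2), cursors c1@0 c2@0 c3@0, authorship ..
After op 4 (move_left): buffer="sq" (len 2), cursors c1@0 c2@0 c3@0, authorship ..
After op 5 (move_right): buffer="sq" (len 2), cursors c1@1 c2@1 c3@1, authorship ..
After op 6 (insert('z')): buffer="szzzq" (len 5), cursors c1@4 c2@4 c3@4, authorship .123.
After op 7 (insert('t')): buffer="szzztttq" (len 8), cursors c1@7 c2@7 c3@7, authorship .123123.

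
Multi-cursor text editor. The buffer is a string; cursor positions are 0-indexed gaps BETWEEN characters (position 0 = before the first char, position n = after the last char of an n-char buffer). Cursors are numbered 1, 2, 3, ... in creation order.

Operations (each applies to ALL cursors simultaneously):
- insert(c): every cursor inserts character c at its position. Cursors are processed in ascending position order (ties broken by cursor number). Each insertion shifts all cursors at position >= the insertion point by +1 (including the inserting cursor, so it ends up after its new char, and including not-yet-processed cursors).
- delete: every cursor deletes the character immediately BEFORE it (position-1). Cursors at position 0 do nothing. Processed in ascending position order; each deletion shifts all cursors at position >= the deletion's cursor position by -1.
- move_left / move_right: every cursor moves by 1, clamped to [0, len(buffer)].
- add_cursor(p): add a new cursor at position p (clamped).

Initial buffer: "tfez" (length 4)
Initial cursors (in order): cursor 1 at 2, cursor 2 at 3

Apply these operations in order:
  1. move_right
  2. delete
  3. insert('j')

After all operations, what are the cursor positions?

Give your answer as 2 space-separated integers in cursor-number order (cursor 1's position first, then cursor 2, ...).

Answer: 4 4

Derivation:
After op 1 (move_right): buffer="tfez" (len 4), cursors c1@3 c2@4, authorship ....
After op 2 (delete): buffer="tf" (len 2), cursors c1@2 c2@2, authorship ..
After op 3 (insert('j')): buffer="tfjj" (len 4), cursors c1@4 c2@4, authorship ..12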